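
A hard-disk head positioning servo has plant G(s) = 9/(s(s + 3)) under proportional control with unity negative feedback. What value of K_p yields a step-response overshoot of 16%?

K_p = 0.985

From %OS = 100·exp(−πζ/√(1−ζ²)) = 16%, ζ = −ln(0.16)/√(π²+ln²(0.16)) = 0.5039.
Characteristic equation s² + 3s + 9K_p = 0 gives ζ = 3/(2√(9K_p)).
Setting ζ = 0.5039: √(9K_p) = 3/(2·0.5039) = 2.977, so K_p = 8.862/9 = 0.985.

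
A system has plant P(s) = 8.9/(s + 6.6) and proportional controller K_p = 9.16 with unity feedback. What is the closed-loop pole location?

s = -88.12

Closed-loop transfer function: T(s) = K_p·P(s)/(1 + K_p·P(s)) = 81.52/(s + 6.6 + 81.52) = 81.52/(s + 88.12).
The closed-loop pole is at s = −88.12.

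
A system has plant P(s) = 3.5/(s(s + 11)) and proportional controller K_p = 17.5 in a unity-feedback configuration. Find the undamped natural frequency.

The closed-loop denominator is s(s+11) + 17.5·3.5 = s² + 11s + 61.25.
Matching s² + 2ζω_n s + ω_n²: ω_n = √61.25 = 7.826 rad/s and 2ζω_n = 11, so ζ = 11/(2·7.826) = 0.703.

ω_n = 7.83 rad/s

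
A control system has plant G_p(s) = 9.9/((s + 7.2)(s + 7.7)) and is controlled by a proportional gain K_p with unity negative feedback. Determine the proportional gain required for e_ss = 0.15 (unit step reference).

For a type-0 loop with proportional control, e_ss = 1/(1 + K_p·G_p(0)).
G_p(0) = 0.1786. Require 1/(1 + K_p·0.1786) = 0.15, so 1 + 0.1786·K_p = 6.667.
K_p = (6.667 − 1)/0.1786 = 31.7.

K_p = 31.7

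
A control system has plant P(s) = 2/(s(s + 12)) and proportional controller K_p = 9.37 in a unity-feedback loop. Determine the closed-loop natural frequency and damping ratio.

1 + K_p·P(s) = 0 gives s² + 12s + 18.74 = 0.
So ω_n² = 18.74 ⇒ ω_n = 4.329 rad/s, and ζ = 12/(2ω_n) = 1.39.

ω_n = 4.33 rad/s, ζ = 1.39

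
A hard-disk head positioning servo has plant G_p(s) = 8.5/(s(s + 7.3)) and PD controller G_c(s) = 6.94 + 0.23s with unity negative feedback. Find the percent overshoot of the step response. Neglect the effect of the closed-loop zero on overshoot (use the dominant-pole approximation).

9.33%

Forward path: (6.94 + 0.23s)·8.5/(s(s+7.3)). The closed-loop characteristic equation is s² + (7.3 + 8.5·0.23)s + 8.5·6.94 = 0.
That is s² + 9.255s + 58.99 = 0, so ω_n = 7.68 rad/s and ζ = 9.255/(2·7.68) = 0.6025.
%OS = 100·exp(−πζ/√(1−ζ²)) = 9.33%.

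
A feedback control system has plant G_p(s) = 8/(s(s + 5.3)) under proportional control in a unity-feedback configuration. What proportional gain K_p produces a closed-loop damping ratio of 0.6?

Closed-loop characteristic equation: s² + 5.3s + K_p·8 = 0.
So ω_n = √(8K_p) and 2ζω_n = 5.3, giving ζ = 5.3/(2√(8K_p)).
Setting ζ = 0.6: √(8K_p) = 5.3/(2·0.6) = 4.417, so K_p = 19.51/8 = 2.44.

K_p = 2.44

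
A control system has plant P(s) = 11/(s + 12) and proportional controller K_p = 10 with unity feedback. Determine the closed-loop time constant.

τ = 0.0082 s

Closed-loop transfer function: T(s) = K_p·P(s)/(1 + K_p·P(s)) = 110/(s + 12 + 110) = 110/(s + 122).
Time constant τ = 1/122 = 0.0082 s.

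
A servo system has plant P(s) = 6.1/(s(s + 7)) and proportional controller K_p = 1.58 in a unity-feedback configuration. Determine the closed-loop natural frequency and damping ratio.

ω_n = 3.1 rad/s, ζ = 1.13

With unity feedback the closed-loop characteristic equation is s² + 7s + 1.58·6.1 = s² + 7s + 9.638 = 0.
Matching s² + 2ζω_n s + ω_n²: ω_n = √9.638 = 3.105 rad/s and 2ζω_n = 7, so ζ = 7/(2·3.105) = 1.13.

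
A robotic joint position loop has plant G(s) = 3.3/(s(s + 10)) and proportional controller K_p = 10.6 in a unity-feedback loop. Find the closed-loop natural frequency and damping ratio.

With unity feedback the closed-loop characteristic equation is s² + 10s + 10.6·3.3 = s² + 10s + 34.98 = 0.
Matching s² + 2ζω_n s + ω_n²: ω_n = √34.98 = 5.914 rad/s and 2ζω_n = 10, so ζ = 10/(2·5.914) = 0.845.

ω_n = 5.91 rad/s, ζ = 0.845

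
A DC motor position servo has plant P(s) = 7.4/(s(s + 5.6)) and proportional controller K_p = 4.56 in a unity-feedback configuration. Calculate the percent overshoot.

17.8%

Closed-loop characteristic equation: s² + 5.6s + 33.74 = 0, so ω_n = 5.809 rad/s and ζ = 5.6/(2·5.809) = 0.482.
%OS = 100·exp(−πζ/√(1−ζ²)) = 100·exp(−π·0.482/√0.7677) = 17.8%.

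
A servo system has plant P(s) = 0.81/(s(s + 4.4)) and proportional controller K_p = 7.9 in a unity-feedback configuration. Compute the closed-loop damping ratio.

ζ = 0.87

The closed-loop denominator is s(s+4.4) + 7.9·0.81 = s² + 4.4s + 6.399.
Matching s² + 2ζω_n s + ω_n²: ω_n = √6.399 = 2.53 rad/s and 2ζω_n = 4.4, so ζ = 4.4/(2·2.53) = 0.87.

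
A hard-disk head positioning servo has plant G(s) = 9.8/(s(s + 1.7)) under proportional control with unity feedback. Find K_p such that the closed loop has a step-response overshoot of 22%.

K_p = 0.391

From %OS = 100·exp(−πζ/√(1−ζ²)) = 22%, ζ = −ln(0.22)/√(π²+ln²(0.22)) = 0.4342.
Characteristic equation s² + 1.7s + 9.8K_p = 0 gives ζ = 1.7/(2√(9.8K_p)).
Setting ζ = 0.4342: √(9.8K_p) = 1.7/(2·0.4342) = 1.958, so K_p = 3.833/9.8 = 0.391.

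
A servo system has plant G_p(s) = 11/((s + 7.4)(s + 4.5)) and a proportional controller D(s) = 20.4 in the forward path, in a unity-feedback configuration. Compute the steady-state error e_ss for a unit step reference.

The loop is type 0. Static position error constant K_pos = D(0)·G_p(0) = 20.4·0.3303 = 6.739.
Steady-state error to a unit step: e_ss = 1/(1+K_pos) = 1/7.739 = 0.129.

0.129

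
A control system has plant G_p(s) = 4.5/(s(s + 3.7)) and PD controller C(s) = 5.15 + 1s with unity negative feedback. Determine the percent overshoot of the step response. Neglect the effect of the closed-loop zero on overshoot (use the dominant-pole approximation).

Forward path: (5.15 + 1s)·4.5/(s(s+3.7)). The closed-loop characteristic equation is s² + (3.7 + 4.5·1)s + 4.5·5.15 = 0.
That is s² + 8.2s + 23.18 = 0, so ω_n = 4.814 rad/s and ζ = 8.2/(2·4.814) = 0.8517.
%OS = 100·exp(−πζ/√(1−ζ²)) = 0.606%.

0.606%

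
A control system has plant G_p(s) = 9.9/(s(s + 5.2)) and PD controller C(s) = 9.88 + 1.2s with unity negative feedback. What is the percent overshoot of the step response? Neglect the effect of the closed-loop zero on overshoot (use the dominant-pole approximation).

0.461%

Forward path: (9.88 + 1.2s)·9.9/(s(s+5.2)). The closed-loop characteristic equation is s² + (5.2 + 9.9·1.2)s + 9.9·9.88 = 0.
That is s² + 17.08s + 97.81 = 0, so ω_n = 9.89 rad/s and ζ = 17.08/(2·9.89) = 0.8635.
%OS = 100·exp(−πζ/√(1−ζ²)) = 0.461%.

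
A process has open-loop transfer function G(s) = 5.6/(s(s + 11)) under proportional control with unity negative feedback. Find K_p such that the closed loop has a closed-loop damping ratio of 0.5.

Closed-loop characteristic equation: s² + 11s + K_p·5.6 = 0.
So ω_n = √(5.6K_p) and 2ζω_n = 11, giving ζ = 11/(2√(5.6K_p)).
Setting ζ = 0.5: √(5.6K_p) = 11/(2·0.5) = 11, so K_p = 121/5.6 = 21.6.

K_p = 21.6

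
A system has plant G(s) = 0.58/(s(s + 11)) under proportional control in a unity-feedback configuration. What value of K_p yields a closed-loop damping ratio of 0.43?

Closed-loop characteristic equation: s² + 11s + K_p·0.58 = 0.
So ω_n = √(0.58K_p) and 2ζω_n = 11, giving ζ = 11/(2√(0.58K_p)).
Setting ζ = 0.43: √(0.58K_p) = 11/(2·0.43) = 12.79, so K_p = 163.6/0.58 = 282.

K_p = 282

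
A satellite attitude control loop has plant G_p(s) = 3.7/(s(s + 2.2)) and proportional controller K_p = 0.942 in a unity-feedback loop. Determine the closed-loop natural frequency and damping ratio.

1 + K_p·G_p(s) = 0 gives s² + 2.2s + 3.485 = 0.
So ω_n² = 3.485 ⇒ ω_n = 1.867 rad/s, and ζ = 2.2/(2ω_n) = 0.589.

ω_n = 1.87 rad/s, ζ = 0.589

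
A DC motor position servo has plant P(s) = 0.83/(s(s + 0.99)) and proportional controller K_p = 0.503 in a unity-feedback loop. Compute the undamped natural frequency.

ω_n = 0.646 rad/s

1 + K_p·P(s) = 0 gives s² + 0.99s + 0.4175 = 0.
So ω_n² = 0.4175 ⇒ ω_n = 0.6461 rad/s, and ζ = 0.99/(2ω_n) = 0.766.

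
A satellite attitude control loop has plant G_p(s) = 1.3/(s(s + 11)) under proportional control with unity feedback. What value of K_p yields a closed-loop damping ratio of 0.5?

Closed-loop characteristic equation: s² + 11s + K_p·1.3 = 0.
So ω_n = √(1.3K_p) and 2ζω_n = 11, giving ζ = 11/(2√(1.3K_p)).
Setting ζ = 0.5: √(1.3K_p) = 11/(2·0.5) = 11, so K_p = 121/1.3 = 93.1.

K_p = 93.1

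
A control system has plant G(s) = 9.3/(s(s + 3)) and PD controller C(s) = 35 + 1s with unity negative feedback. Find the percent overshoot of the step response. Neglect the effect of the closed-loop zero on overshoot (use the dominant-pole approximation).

32%

Forward path: (35 + 1s)·9.3/(s(s+3)). The closed-loop characteristic equation is s² + (3 + 9.3·1)s + 9.3·35 = 0.
That is s² + 12.3s + 325.5 = 0, so ω_n = 18.04 rad/s and ζ = 12.3/(2·18.04) = 0.3409.
%OS = 100·exp(−πζ/√(1−ζ²)) = 32%.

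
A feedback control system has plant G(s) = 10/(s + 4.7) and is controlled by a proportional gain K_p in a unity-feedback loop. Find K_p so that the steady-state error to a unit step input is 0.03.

Steady-state error for a unit step on this type-0 loop is 1/(1 + K_p·G(0)).
G(0) = 2.128. Require 1/(1 + K_p·2.128) = 0.03, so 1 + 2.128·K_p = 33.33.
K_p = (33.33 − 1)/2.128 = 15.2.

K_p = 15.2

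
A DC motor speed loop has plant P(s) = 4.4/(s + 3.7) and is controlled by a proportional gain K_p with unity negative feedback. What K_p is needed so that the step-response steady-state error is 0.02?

The loop is type 0, so e_ss(step) = 1/(1 + K_pos) with K_pos = K_p·P(0).
P(0) = 1.189. Require 1/(1 + K_p·1.189) = 0.02, so 1 + 1.189·K_p = 50.
K_p = (50 − 1)/1.189 = 41.2.

K_p = 41.2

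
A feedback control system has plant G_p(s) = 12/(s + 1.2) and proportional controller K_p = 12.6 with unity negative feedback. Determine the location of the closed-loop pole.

Closed-loop transfer function: T(s) = K_p·G_p(s)/(1 + K_p·G_p(s)) = 151.2/(s + 1.2 + 151.2) = 151.2/(s + 152.4).
The closed-loop pole is at s = −152.4.

s = -152.4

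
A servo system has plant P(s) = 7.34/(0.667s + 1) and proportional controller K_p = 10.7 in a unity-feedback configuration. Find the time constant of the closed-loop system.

Closed loop: T(s) = K_p·P/(1+K_p·P) = 78.54/(0.667s + 1 + 78.54), with pole at s = −(1 + 78.54)/0.667 = −119.2.
Closed-loop time constant τ = 1/119.2 = 0.00839 s.

τ = 0.00839 s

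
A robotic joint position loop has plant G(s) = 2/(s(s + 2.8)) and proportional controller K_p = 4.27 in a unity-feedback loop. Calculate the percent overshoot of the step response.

18%

From 1 + K_pG(s) = 0: s² + 2.8s + 8.54 = 0 ⇒ ω_n = 2.922, ζ = 0.4791.
%OS = 100·exp(−πζ/√(1−ζ²)) = 100·exp(−π·0.4791/√0.7705) = 18%.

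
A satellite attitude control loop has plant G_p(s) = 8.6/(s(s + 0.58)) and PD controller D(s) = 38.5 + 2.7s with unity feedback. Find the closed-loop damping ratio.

ζ = 0.654

Forward path: (38.5 + 2.7s)·8.6/(s(s+0.58)). The closed-loop characteristic equation is s² + (0.58 + 8.6·2.7)s + 8.6·38.5 = 0.
That is s² + 23.8s + 331.1 = 0, so ω_n = 18.2 rad/s and ζ = 23.8/(2·18.2) = 0.654.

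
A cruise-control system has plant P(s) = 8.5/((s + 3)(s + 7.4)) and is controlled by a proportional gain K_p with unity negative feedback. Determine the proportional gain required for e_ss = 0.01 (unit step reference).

The loop is type 0, so e_ss(step) = 1/(1 + K_pos) with K_pos = K_p·P(0).
P(0) = 0.3829. Require 1/(1 + K_p·0.3829) = 0.01, so 1 + 0.3829·K_p = 100.
K_p = (100 − 1)/0.3829 = 259.

K_p = 259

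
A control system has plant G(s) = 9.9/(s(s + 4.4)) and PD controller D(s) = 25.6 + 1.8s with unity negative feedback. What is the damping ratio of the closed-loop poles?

Forward path: (25.6 + 1.8s)·9.9/(s(s+4.4)). The closed-loop characteristic equation is s² + (4.4 + 9.9·1.8)s + 9.9·25.6 = 0.
That is s² + 22.22s + 253.4 = 0, so ω_n = 15.92 rad/s and ζ = 22.22/(2·15.92) = 0.6979.

ζ = 0.698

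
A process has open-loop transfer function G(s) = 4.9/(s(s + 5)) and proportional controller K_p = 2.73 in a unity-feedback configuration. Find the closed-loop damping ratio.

With unity feedback the closed-loop characteristic equation is s² + 5s + 2.73·4.9 = s² + 5s + 13.38 = 0.
So ω_n² = 13.38 ⇒ ω_n = 3.657 rad/s, and ζ = 5/(2ω_n) = 0.684.

ζ = 0.684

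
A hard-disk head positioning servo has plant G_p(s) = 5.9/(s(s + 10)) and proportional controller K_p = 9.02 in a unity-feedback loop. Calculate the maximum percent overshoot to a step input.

5.2%

Closed-loop characteristic equation: s² + 10s + 53.22 = 0, so ω_n = 7.295 rad/s and ζ = 10/(2·7.295) = 0.6854.
%OS = 100·exp(−πζ/√(1−ζ²)) = 100·exp(−π·0.6854/√0.5302) = 5.2%.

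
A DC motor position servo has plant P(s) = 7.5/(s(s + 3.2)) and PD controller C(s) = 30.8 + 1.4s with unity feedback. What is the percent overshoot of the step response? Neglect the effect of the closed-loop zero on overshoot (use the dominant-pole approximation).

Forward path: (30.8 + 1.4s)·7.5/(s(s+3.2)). The closed-loop characteristic equation is s² + (3.2 + 7.5·1.4)s + 7.5·30.8 = 0.
That is s² + 13.7s + 231 = 0, so ω_n = 15.2 rad/s and ζ = 13.7/(2·15.2) = 0.4507.
%OS = 100·exp(−πζ/√(1−ζ²)) = 20.5%.

20.5%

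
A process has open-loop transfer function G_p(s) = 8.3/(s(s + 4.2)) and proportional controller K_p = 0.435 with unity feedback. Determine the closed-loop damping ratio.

ζ = 1.11

With unity feedback the closed-loop characteristic equation is s² + 4.2s + 0.435·8.3 = s² + 4.2s + 3.611 = 0.
So ω_n² = 3.611 ⇒ ω_n = 1.9 rad/s, and ζ = 4.2/(2ω_n) = 1.11.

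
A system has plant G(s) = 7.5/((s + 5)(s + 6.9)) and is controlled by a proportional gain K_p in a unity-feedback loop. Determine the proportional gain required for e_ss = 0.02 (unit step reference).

Steady-state error for a unit step on this type-0 loop is 1/(1 + K_p·G(0)).
G(0) = 0.2174. Require 1/(1 + K_p·0.2174) = 0.02, so 1 + 0.2174·K_p = 50.
K_p = (50 − 1)/0.2174 = 225.

K_p = 225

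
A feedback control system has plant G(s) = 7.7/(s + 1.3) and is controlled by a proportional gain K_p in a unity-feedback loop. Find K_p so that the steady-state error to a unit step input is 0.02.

The loop is type 0, so e_ss(step) = 1/(1 + K_pos) with K_pos = K_p·G(0).
G(0) = 5.923. Require 1/(1 + K_p·5.923) = 0.02, so 1 + 5.923·K_p = 50.
K_p = (50 − 1)/5.923 = 8.27.

K_p = 8.27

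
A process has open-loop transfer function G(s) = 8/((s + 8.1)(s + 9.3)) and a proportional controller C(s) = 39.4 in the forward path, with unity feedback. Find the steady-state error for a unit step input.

0.193

The loop is type 0. Static position error constant K_pos = C(0)·G(0) = 39.4·0.1062 = 4.184.
Steady-state error to a unit step: e_ss = 1/(1+K_pos) = 1/5.184 = 0.193.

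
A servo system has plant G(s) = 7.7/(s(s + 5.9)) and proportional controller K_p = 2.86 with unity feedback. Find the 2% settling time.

T_s ≈ 1.36 s

From 1 + K_pG(s) = 0: s² + 5.9s + 22.02 = 0 ⇒ ω_n = 4.693, ζ = 0.6286.
2% settling time T_s ≈ 4/(ζω_n) = 4/2.95 = 1.36 s.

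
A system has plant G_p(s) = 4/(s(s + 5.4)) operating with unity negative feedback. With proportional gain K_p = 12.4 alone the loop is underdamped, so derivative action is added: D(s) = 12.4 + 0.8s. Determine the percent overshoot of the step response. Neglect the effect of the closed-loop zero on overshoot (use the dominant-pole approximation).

Forward path: (12.4 + 0.8s)·4/(s(s+5.4)). The closed-loop characteristic equation is s² + (5.4 + 4·0.8)s + 4·12.4 = 0.
That is s² + 8.6s + 49.6 = 0, so ω_n = 7.043 rad/s and ζ = 8.6/(2·7.043) = 0.6106.
%OS = 100·exp(−πζ/√(1−ζ²)) = 8.87%.

8.87%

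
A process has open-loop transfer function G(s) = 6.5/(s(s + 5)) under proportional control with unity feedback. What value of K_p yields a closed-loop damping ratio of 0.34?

Closed-loop characteristic equation: s² + 5s + K_p·6.5 = 0.
So ω_n = √(6.5K_p) and 2ζω_n = 5, giving ζ = 5/(2√(6.5K_p)).
Setting ζ = 0.34: √(6.5K_p) = 5/(2·0.34) = 7.353, so K_p = 54.07/6.5 = 8.32.

K_p = 8.32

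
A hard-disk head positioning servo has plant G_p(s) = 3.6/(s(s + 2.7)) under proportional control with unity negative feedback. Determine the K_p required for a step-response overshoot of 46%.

From %OS = 100·exp(−πζ/√(1−ζ²)) = 46%, ζ = −ln(0.46)/√(π²+ln²(0.46)) = 0.24.
Characteristic equation s² + 2.7s + 3.6K_p = 0 gives ζ = 2.7/(2√(3.6K_p)).
Setting ζ = 0.24: √(3.6K_p) = 2.7/(2·0.24) = 5.626, so K_p = 31.65/3.6 = 8.79.

K_p = 8.79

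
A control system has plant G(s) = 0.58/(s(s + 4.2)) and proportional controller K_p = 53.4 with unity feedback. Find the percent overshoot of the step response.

27.8%

Closed-loop characteristic equation: s² + 4.2s + 30.97 = 0, so ω_n = 5.565 rad/s and ζ = 4.2/(2·5.565) = 0.3773.
%OS = 100·exp(−πζ/√(1−ζ²)) = 100·exp(−π·0.3773/√0.8576) = 27.8%.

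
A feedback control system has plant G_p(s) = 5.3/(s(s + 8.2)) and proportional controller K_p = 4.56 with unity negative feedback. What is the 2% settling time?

From 1 + K_pG_p(s) = 0: s² + 8.2s + 24.17 = 0 ⇒ ω_n = 4.916, ζ = 0.834.
2% settling time T_s ≈ 4/(ζω_n) = 4/4.1 = 0.976 s.

T_s ≈ 0.976 s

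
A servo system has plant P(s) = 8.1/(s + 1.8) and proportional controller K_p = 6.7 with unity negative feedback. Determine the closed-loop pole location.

s = -56.07

Closed-loop transfer function: T(s) = K_p·P(s)/(1 + K_p·P(s)) = 54.27/(s + 1.8 + 54.27) = 54.27/(s + 56.07).
The closed-loop pole is at s = −56.07.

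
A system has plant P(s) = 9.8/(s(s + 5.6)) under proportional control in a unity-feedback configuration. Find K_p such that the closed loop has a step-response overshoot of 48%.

K_p = 15.5

From %OS = 100·exp(−πζ/√(1−ζ²)) = 48%, ζ = −ln(0.48)/√(π²+ln²(0.48)) = 0.2275.
Characteristic equation s² + 5.6s + 9.8K_p = 0 gives ζ = 5.6/(2√(9.8K_p)).
Setting ζ = 0.2275: √(9.8K_p) = 5.6/(2·0.2275) = 12.31, so K_p = 151.5/9.8 = 15.5.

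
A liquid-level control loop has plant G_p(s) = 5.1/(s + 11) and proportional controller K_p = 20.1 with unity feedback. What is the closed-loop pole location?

Closed-loop transfer function: T(s) = K_p·G_p(s)/(1 + K_p·G_p(s)) = 102.5/(s + 11 + 102.5) = 102.5/(s + 113.5).
The closed-loop pole is at s = −113.5.

s = -113.5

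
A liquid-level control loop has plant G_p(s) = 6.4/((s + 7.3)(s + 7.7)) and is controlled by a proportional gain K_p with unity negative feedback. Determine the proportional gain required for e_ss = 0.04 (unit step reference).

The loop is type 0, so e_ss(step) = 1/(1 + K_pos) with K_pos = K_p·G_p(0).
G_p(0) = 0.1139. Require 1/(1 + K_p·0.1139) = 0.04, so 1 + 0.1139·K_p = 25.
K_p = (25 − 1)/0.1139 = 211.

K_p = 211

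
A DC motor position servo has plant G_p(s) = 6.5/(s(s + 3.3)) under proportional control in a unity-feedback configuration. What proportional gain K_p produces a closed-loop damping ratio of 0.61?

Closed-loop characteristic equation: s² + 3.3s + K_p·6.5 = 0.
So ω_n = √(6.5K_p) and 2ζω_n = 3.3, giving ζ = 3.3/(2√(6.5K_p)).
Setting ζ = 0.61: √(6.5K_p) = 3.3/(2·0.61) = 2.705, so K_p = 7.317/6.5 = 1.13.

K_p = 1.13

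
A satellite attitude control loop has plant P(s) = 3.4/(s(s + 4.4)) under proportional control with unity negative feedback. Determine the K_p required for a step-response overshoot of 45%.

From %OS = 100·exp(−πζ/√(1−ζ²)) = 45%, ζ = −ln(0.45)/√(π²+ln²(0.45)) = 0.2463.
Characteristic equation s² + 4.4s + 3.4K_p = 0 gives ζ = 4.4/(2√(3.4K_p)).
Setting ζ = 0.2463: √(3.4K_p) = 4.4/(2·0.2463) = 8.931, so K_p = 79.76/3.4 = 23.5.

K_p = 23.5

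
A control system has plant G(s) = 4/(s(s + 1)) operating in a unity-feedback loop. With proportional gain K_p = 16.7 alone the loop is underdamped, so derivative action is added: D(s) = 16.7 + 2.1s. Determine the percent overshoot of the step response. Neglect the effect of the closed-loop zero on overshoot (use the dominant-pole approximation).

11%

Forward path: (16.7 + 2.1s)·4/(s(s+1)). The closed-loop characteristic equation is s² + (1 + 4·2.1)s + 4·16.7 = 0.
That is s² + 9.4s + 66.8 = 0, so ω_n = 8.173 rad/s and ζ = 9.4/(2·8.173) = 0.5751.
%OS = 100·exp(−πζ/√(1−ζ²)) = 11%.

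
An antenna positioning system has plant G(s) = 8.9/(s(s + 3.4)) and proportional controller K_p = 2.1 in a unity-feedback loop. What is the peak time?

T_p = 0.79 s

From 1 + K_pG(s) = 0: s² + 3.4s + 18.69 = 0 ⇒ ω_n = 4.323, ζ = 0.3932.
Damped frequency ω_d = ω_n√(1−ζ²) = 3.975 rad/s, so peak time T_p = π/ω_d = 0.79 s.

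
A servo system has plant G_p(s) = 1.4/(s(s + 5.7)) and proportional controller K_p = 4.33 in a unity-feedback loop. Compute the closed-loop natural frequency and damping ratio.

ω_n = 2.46 rad/s, ζ = 1.16

The closed-loop denominator is s(s+5.7) + 4.33·1.4 = s² + 5.7s + 6.062.
Matching s² + 2ζω_n s + ω_n²: ω_n = √6.062 = 2.462 rad/s and 2ζω_n = 5.7, so ζ = 5.7/(2·2.462) = 1.16.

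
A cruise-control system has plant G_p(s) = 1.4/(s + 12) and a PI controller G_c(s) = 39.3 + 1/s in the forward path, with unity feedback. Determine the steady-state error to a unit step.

The open loop G_c(s)G_p(s) has a pole at the origin (type 1), so the static position error constant is infinite and e_ss = 1/(1+∞) = 0.

0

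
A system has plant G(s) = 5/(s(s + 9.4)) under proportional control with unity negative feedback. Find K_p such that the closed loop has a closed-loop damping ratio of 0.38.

K_p = 30.6

Closed-loop characteristic equation: s² + 9.4s + K_p·5 = 0.
So ω_n = √(5K_p) and 2ζω_n = 9.4, giving ζ = 9.4/(2√(5K_p)).
Setting ζ = 0.38: √(5K_p) = 9.4/(2·0.38) = 12.37, so K_p = 153/5 = 30.6.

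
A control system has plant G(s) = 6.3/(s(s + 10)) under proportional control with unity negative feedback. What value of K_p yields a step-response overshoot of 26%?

K_p = 25.6

From %OS = 100·exp(−πζ/√(1−ζ²)) = 26%, ζ = −ln(0.26)/√(π²+ln²(0.26)) = 0.3941.
Characteristic equation s² + 10s + 6.3K_p = 0 gives ζ = 10/(2√(6.3K_p)).
Setting ζ = 0.3941: √(6.3K_p) = 10/(2·0.3941) = 12.69, so K_p = 161/6.3 = 25.6.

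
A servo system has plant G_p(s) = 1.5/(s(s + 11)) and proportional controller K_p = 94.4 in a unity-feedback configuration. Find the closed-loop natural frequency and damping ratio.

ω_n = 11.9 rad/s, ζ = 0.462

With unity feedback the closed-loop characteristic equation is s² + 11s + 94.4·1.5 = s² + 11s + 141.6 = 0.
So ω_n² = 141.6 ⇒ ω_n = 11.9 rad/s, and ζ = 11/(2ω_n) = 0.462.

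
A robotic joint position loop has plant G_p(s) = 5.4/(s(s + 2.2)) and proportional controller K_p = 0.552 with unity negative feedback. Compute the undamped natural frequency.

With unity feedback the closed-loop characteristic equation is s² + 2.2s + 0.552·5.4 = s² + 2.2s + 2.981 = 0.
Matching s² + 2ζω_n s + ω_n²: ω_n = √2.981 = 1.726 rad/s and 2ζω_n = 2.2, so ζ = 2.2/(2·1.726) = 0.637.

ω_n = 1.73 rad/s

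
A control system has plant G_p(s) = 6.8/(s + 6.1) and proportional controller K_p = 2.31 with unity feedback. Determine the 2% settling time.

T_s ≈ 0.183 s

Closed-loop transfer function: T(s) = K_p·G_p(s)/(1 + K_p·G_p(s)) = 15.71/(s + 6.1 + 15.71) = 15.71/(s + 21.81).
Time constant τ = 1/21.81 = 0.04585 s, so the 2% settling time is about 4τ = 0.183 s.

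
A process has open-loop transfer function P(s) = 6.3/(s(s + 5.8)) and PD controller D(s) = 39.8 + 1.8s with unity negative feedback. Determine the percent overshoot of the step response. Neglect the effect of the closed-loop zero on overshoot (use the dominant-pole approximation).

Forward path: (39.8 + 1.8s)·6.3/(s(s+5.8)). The closed-loop characteristic equation is s² + (5.8 + 6.3·1.8)s + 6.3·39.8 = 0.
That is s² + 17.14s + 250.7 = 0, so ω_n = 15.83 rad/s and ζ = 17.14/(2·15.83) = 0.5412.
%OS = 100·exp(−πζ/√(1−ζ²)) = 13.2%.

13.2%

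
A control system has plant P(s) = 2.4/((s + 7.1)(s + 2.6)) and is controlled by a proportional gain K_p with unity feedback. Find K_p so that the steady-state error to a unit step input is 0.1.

Steady-state error for a unit step on this type-0 loop is 1/(1 + K_p·P(0)).
P(0) = 0.13. Require 1/(1 + K_p·0.13) = 0.1, so 1 + 0.13·K_p = 10.
K_p = (10 − 1)/0.13 = 69.2.

K_p = 69.2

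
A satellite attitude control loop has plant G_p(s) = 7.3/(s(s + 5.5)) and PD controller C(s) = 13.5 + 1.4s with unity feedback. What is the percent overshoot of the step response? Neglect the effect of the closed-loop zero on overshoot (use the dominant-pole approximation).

Forward path: (13.5 + 1.4s)·7.3/(s(s+5.5)). The closed-loop characteristic equation is s² + (5.5 + 7.3·1.4)s + 7.3·13.5 = 0.
That is s² + 15.72s + 98.55 = 0, so ω_n = 9.927 rad/s and ζ = 15.72/(2·9.927) = 0.7918.
%OS = 100·exp(−πζ/√(1−ζ²)) = 1.7%.

1.7%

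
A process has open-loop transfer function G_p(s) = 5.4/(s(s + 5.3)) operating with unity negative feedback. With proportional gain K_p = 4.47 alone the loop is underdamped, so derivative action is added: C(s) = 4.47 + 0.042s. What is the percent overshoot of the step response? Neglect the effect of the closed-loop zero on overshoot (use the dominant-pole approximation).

Forward path: (4.47 + 0.042s)·5.4/(s(s+5.3)). The closed-loop characteristic equation is s² + (5.3 + 5.4·0.042)s + 5.4·4.47 = 0.
That is s² + 5.527s + 24.14 = 0, so ω_n = 4.913 rad/s and ζ = 5.527/(2·4.913) = 0.5625.
%OS = 100·exp(−πζ/√(1−ζ²)) = 11.8%.

11.8%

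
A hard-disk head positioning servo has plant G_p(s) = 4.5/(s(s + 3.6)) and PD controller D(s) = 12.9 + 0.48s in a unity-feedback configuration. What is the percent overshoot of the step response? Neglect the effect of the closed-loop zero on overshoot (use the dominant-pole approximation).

27.7%

Forward path: (12.9 + 0.48s)·4.5/(s(s+3.6)). The closed-loop characteristic equation is s² + (3.6 + 4.5·0.48)s + 4.5·12.9 = 0.
That is s² + 5.76s + 58.05 = 0, so ω_n = 7.619 rad/s and ζ = 5.76/(2·7.619) = 0.378.
%OS = 100·exp(−πζ/√(1−ζ²)) = 27.7%.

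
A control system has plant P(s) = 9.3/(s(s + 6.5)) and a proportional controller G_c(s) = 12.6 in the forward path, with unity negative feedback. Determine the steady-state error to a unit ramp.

The loop has one pole at the origin (type 1). Velocity error constant K_v = lim_{s→0} s·G_c(s)P(s) = 12.6·9.3/6.5 = 18.03.
Steady-state error to a unit ramp: e_ss = 1/K_v = 0.0555.

0.0555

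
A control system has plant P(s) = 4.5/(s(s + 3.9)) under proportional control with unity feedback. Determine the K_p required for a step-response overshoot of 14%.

K_p = 3

From %OS = 100·exp(−πζ/√(1−ζ²)) = 14%, ζ = −ln(0.14)/√(π²+ln²(0.14)) = 0.5305.
Characteristic equation s² + 3.9s + 4.5K_p = 0 gives ζ = 3.9/(2√(4.5K_p)).
Setting ζ = 0.5305: √(4.5K_p) = 3.9/(2·0.5305) = 3.676, so K_p = 13.51/4.5 = 3.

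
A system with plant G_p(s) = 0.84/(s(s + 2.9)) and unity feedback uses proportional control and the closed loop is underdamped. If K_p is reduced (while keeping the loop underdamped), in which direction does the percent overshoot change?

ζ = 2.9/(2√(0.84K_p)) rises as K_p falls; higher damping means less overshoot.

decrease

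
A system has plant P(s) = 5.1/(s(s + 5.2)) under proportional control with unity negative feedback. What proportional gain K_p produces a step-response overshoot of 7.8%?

K_p = 3.34

From %OS = 100·exp(−πζ/√(1−ζ²)) = 7.8%, ζ = −ln(0.078)/√(π²+ln²(0.078)) = 0.6304.
Characteristic equation s² + 5.2s + 5.1K_p = 0 gives ζ = 5.2/(2√(5.1K_p)).
Setting ζ = 0.6304: √(5.1K_p) = 5.2/(2·0.6304) = 4.125, so K_p = 17.01/5.1 = 3.34.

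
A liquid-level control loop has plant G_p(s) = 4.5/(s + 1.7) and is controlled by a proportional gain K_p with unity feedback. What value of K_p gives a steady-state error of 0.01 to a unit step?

Steady-state error for a unit step on this type-0 loop is 1/(1 + K_p·G_p(0)).
G_p(0) = 2.647. Require 1/(1 + K_p·2.647) = 0.01, so 1 + 2.647·K_p = 100.
K_p = (100 − 1)/2.647 = 37.4.

K_p = 37.4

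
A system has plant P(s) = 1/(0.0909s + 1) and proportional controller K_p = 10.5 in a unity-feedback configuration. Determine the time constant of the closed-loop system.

τ = 0.0079 s

Closed loop: T(s) = K_p·P/(1+K_p·P) = 10.5/(0.0909s + 1 + 10.5), with pole at s = −(1 + 10.5)/0.0909 = −126.5.
Closed-loop time constant τ = 1/126.5 = 0.0079 s.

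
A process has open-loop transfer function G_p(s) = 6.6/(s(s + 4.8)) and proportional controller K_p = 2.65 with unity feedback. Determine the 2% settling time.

T_s ≈ 1.67 s

From 1 + K_pG_p(s) = 0: s² + 4.8s + 17.49 = 0 ⇒ ω_n = 4.182, ζ = 0.5739.
2% settling time T_s ≈ 4/(ζω_n) = 4/2.4 = 1.67 s.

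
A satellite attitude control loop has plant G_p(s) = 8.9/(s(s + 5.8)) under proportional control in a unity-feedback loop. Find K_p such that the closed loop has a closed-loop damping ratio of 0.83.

Closed-loop characteristic equation: s² + 5.8s + K_p·8.9 = 0.
So ω_n = √(8.9K_p) and 2ζω_n = 5.8, giving ζ = 5.8/(2√(8.9K_p)).
Setting ζ = 0.83: √(8.9K_p) = 5.8/(2·0.83) = 3.494, so K_p = 12.21/8.9 = 1.37.

K_p = 1.37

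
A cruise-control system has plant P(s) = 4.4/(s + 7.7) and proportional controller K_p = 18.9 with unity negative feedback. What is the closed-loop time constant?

τ = 0.011 s

Closed-loop transfer function: T(s) = K_p·P(s)/(1 + K_p·P(s)) = 83.16/(s + 7.7 + 83.16) = 83.16/(s + 90.86).
Time constant τ = 1/90.86 = 0.011 s.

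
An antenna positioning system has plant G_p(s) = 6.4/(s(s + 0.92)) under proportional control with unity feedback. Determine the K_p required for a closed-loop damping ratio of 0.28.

K_p = 0.422

Closed-loop characteristic equation: s² + 0.92s + K_p·6.4 = 0.
So ω_n = √(6.4K_p) and 2ζω_n = 0.92, giving ζ = 0.92/(2√(6.4K_p)).
Setting ζ = 0.28: √(6.4K_p) = 0.92/(2·0.28) = 1.643, so K_p = 2.699/6.4 = 0.422.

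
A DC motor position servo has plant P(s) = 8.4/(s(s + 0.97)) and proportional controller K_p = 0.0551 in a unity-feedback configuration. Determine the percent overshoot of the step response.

From 1 + K_pP(s) = 0: s² + 0.97s + 0.4628 = 0 ⇒ ω_n = 0.6803, ζ = 0.7129.
%OS = 100·exp(−πζ/√(1−ζ²)) = 100·exp(−π·0.7129/√0.4918) = 4.1%.

4.1%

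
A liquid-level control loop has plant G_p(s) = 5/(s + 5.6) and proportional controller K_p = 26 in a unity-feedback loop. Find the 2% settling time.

Closed-loop transfer function: T(s) = K_p·G_p(s)/(1 + K_p·G_p(s)) = 130/(s + 5.6 + 130) = 130/(s + 135.6).
Time constant τ = 1/135.6 = 0.007375 s, so the 2% settling time is about 4τ = 0.0295 s.

T_s ≈ 0.0295 s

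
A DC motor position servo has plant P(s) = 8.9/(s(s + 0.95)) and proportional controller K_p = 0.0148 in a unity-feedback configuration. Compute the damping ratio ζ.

With unity feedback the closed-loop characteristic equation is s² + 0.95s + 0.0148·8.9 = s² + 0.95s + 0.1317 = 0.
So ω_n² = 0.1317 ⇒ ω_n = 0.3629 rad/s, and ζ = 0.95/(2ω_n) = 1.31.

ζ = 1.31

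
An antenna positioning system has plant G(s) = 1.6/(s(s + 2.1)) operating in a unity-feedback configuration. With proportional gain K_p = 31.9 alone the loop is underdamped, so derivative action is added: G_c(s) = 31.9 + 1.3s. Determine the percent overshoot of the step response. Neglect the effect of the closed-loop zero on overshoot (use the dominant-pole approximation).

Forward path: (31.9 + 1.3s)·1.6/(s(s+2.1)). The closed-loop characteristic equation is s² + (2.1 + 1.6·1.3)s + 1.6·31.9 = 0.
That is s² + 4.18s + 51.04 = 0, so ω_n = 7.144 rad/s and ζ = 4.18/(2·7.144) = 0.2925.
%OS = 100·exp(−πζ/√(1−ζ²)) = 38.2%.

38.2%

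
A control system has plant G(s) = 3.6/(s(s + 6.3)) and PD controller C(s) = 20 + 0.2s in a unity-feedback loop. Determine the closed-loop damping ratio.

ζ = 0.414

Forward path: (20 + 0.2s)·3.6/(s(s+6.3)). The closed-loop characteristic equation is s² + (6.3 + 3.6·0.2)s + 3.6·20 = 0.
That is s² + 7.02s + 72 = 0, so ω_n = 8.485 rad/s and ζ = 7.02/(2·8.485) = 0.4137.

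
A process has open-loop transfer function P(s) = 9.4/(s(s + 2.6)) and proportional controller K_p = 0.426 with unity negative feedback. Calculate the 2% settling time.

From 1 + K_pP(s) = 0: s² + 2.6s + 4.004 = 0 ⇒ ω_n = 2.001, ζ = 0.6496.
2% settling time T_s ≈ 4/(ζω_n) = 4/1.3 = 3.08 s.

T_s ≈ 3.08 s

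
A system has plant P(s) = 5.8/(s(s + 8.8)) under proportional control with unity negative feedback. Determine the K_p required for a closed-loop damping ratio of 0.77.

K_p = 5.63

Closed-loop characteristic equation: s² + 8.8s + K_p·5.8 = 0.
So ω_n = √(5.8K_p) and 2ζω_n = 8.8, giving ζ = 8.8/(2√(5.8K_p)).
Setting ζ = 0.77: √(5.8K_p) = 8.8/(2·0.77) = 5.714, so K_p = 32.65/5.8 = 5.63.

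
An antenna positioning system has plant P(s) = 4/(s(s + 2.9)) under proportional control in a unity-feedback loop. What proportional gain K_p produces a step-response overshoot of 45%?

From %OS = 100·exp(−πζ/√(1−ζ²)) = 45%, ζ = −ln(0.45)/√(π²+ln²(0.45)) = 0.2463.
Characteristic equation s² + 2.9s + 4K_p = 0 gives ζ = 2.9/(2√(4K_p)).
Setting ζ = 0.2463: √(4K_p) = 2.9/(2·0.2463) = 5.886, so K_p = 34.65/4 = 8.66.

K_p = 8.66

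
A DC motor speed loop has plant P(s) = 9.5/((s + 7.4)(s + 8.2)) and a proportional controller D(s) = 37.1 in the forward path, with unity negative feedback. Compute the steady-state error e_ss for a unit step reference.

The loop is type 0. Static position error constant K_pos = D(0)·P(0) = 37.1·0.1566 = 5.808.
Steady-state error to a unit step: e_ss = 1/(1+K_pos) = 1/6.808 = 0.147.

0.147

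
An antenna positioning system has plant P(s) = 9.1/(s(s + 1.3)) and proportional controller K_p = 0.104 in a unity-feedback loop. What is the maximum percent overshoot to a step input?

The closed-loop denominator s² + 1.3s + 0.9464 gives ω_n = √0.9464 = 0.9728 and ζ = 1.3/(2ω_n) = 0.6682.
%OS = 100·exp(−πζ/√(1−ζ²)) = 100·exp(−π·0.6682/√0.5536) = 5.95%.

5.95%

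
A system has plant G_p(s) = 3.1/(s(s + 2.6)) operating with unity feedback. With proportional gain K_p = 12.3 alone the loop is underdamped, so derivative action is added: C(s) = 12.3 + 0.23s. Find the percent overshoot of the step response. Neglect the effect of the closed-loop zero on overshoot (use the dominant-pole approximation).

Forward path: (12.3 + 0.23s)·3.1/(s(s+2.6)). The closed-loop characteristic equation is s² + (2.6 + 3.1·0.23)s + 3.1·12.3 = 0.
That is s² + 3.313s + 38.13 = 0, so ω_n = 6.175 rad/s and ζ = 3.313/(2·6.175) = 0.2683.
%OS = 100·exp(−πζ/√(1−ζ²)) = 41.7%.

41.7%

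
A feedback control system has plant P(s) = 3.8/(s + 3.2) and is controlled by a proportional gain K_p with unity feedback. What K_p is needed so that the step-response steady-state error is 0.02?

Steady-state error for a unit step on this type-0 loop is 1/(1 + K_p·P(0)).
P(0) = 1.187. Require 1/(1 + K_p·1.187) = 0.02, so 1 + 1.187·K_p = 50.
K_p = (50 − 1)/1.187 = 41.3.

K_p = 41.3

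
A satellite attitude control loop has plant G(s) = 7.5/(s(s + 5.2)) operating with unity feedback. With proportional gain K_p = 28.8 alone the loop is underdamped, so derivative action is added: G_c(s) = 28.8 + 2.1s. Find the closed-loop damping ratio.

Forward path: (28.8 + 2.1s)·7.5/(s(s+5.2)). The closed-loop characteristic equation is s² + (5.2 + 7.5·2.1)s + 7.5·28.8 = 0.
That is s² + 20.95s + 216 = 0, so ω_n = 14.7 rad/s and ζ = 20.95/(2·14.7) = 0.7127.

ζ = 0.713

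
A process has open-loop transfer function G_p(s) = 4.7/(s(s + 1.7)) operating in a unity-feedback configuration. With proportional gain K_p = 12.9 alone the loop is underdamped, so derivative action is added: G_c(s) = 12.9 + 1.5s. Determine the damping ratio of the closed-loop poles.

ζ = 0.562

Forward path: (12.9 + 1.5s)·4.7/(s(s+1.7)). The closed-loop characteristic equation is s² + (1.7 + 4.7·1.5)s + 4.7·12.9 = 0.
That is s² + 8.75s + 60.63 = 0, so ω_n = 7.787 rad/s and ζ = 8.75/(2·7.787) = 0.5619.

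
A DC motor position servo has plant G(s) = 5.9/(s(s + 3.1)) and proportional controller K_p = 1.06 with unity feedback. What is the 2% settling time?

T_s ≈ 2.58 s

Closed-loop characteristic equation: s² + 3.1s + 6.254 = 0, so ω_n = 2.501 rad/s and ζ = 3.1/(2·2.501) = 0.6198.
2% settling time T_s ≈ 4/(ζω_n) = 4/1.55 = 2.58 s.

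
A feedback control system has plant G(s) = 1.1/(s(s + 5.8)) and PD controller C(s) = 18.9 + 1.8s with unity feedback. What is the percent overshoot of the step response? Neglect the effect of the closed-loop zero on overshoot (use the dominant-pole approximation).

0.587%

Forward path: (18.9 + 1.8s)·1.1/(s(s+5.8)). The closed-loop characteristic equation is s² + (5.8 + 1.1·1.8)s + 1.1·18.9 = 0.
That is s² + 7.78s + 20.79 = 0, so ω_n = 4.56 rad/s and ζ = 7.78/(2·4.56) = 0.8531.
%OS = 100·exp(−πζ/√(1−ζ²)) = 0.587%.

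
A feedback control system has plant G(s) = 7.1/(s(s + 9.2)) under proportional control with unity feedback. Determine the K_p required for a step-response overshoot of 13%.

From %OS = 100·exp(−πζ/√(1−ζ²)) = 13%, ζ = −ln(0.13)/√(π²+ln²(0.13)) = 0.5446.
Characteristic equation s² + 9.2s + 7.1K_p = 0 gives ζ = 9.2/(2√(7.1K_p)).
Setting ζ = 0.5446: √(7.1K_p) = 9.2/(2·0.5446) = 8.446, so K_p = 71.33/7.1 = 10.

K_p = 10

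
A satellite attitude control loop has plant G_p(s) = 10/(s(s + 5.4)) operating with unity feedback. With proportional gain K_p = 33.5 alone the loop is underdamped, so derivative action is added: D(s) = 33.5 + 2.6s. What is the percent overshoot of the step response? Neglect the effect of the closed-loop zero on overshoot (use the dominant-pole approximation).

0.529%

Forward path: (33.5 + 2.6s)·10/(s(s+5.4)). The closed-loop characteristic equation is s² + (5.4 + 10·2.6)s + 10·33.5 = 0.
That is s² + 31.4s + 335 = 0, so ω_n = 18.3 rad/s and ζ = 31.4/(2·18.3) = 0.8578.
%OS = 100·exp(−πζ/√(1−ζ²)) = 0.529%.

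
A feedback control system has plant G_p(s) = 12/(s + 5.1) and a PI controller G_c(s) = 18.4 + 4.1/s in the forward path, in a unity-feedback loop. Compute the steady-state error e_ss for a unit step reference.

0

The open loop G_c(s)G_p(s) has a pole at the origin (type 1), so the static position error constant is infinite and e_ss = 1/(1+∞) = 0.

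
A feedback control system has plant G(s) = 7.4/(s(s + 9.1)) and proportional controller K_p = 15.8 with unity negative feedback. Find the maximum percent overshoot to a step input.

The closed-loop denominator s² + 9.1s + 116.9 gives ω_n = √116.9 = 10.81 and ζ = 9.1/(2ω_n) = 0.4208.
%OS = 100·exp(−πζ/√(1−ζ²)) = 100·exp(−π·0.4208/√0.8229) = 23.3%.

23.3%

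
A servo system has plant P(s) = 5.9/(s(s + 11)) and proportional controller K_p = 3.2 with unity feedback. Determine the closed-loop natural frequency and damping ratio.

ω_n = 4.35 rad/s, ζ = 1.27

1 + K_p·P(s) = 0 gives s² + 11s + 18.88 = 0.
So ω_n² = 18.88 ⇒ ω_n = 4.345 rad/s, and ζ = 11/(2ω_n) = 1.27.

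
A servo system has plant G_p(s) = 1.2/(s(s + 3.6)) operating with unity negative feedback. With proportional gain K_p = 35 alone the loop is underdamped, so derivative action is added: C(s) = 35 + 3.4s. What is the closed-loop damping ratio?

Forward path: (35 + 3.4s)·1.2/(s(s+3.6)). The closed-loop characteristic equation is s² + (3.6 + 1.2·3.4)s + 1.2·35 = 0.
That is s² + 7.68s + 42 = 0, so ω_n = 6.481 rad/s and ζ = 7.68/(2·6.481) = 0.5925.

ζ = 0.593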